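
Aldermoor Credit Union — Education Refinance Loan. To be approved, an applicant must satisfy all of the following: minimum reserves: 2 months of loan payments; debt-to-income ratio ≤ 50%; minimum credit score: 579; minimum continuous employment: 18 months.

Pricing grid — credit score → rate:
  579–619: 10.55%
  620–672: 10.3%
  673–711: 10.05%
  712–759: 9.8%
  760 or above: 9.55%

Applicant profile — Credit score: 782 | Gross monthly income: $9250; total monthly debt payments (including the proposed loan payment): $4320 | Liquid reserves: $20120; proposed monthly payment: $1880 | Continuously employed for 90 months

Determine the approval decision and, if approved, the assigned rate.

Credit score 782 ≥ 579 (meets minimum)
Employment 90 ≥ 18 months
DTI = 4,320/9,250 = 46.7% ≤ 50%
Reserves = 20,120/1,880 = 10.7 months ≥ 2
All requirements met. Score 782 falls in the 760 or above tier → 9.55%.

Approved at 9.55%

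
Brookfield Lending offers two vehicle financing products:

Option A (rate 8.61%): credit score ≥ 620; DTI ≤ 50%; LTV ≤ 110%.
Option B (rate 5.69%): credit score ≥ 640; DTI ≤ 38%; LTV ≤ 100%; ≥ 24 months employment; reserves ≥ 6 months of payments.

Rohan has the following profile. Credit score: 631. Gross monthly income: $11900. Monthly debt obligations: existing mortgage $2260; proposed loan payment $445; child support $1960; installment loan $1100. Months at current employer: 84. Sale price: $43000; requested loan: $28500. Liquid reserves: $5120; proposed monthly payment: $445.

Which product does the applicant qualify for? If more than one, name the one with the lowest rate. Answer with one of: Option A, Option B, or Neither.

Option A

Total debts = (2,260 + 445 + 1,960 + 1,100) = 5,765; DTI = 5,765/11,900 = 48.4%.
LTV = 28,500/43,000 = 66.3%.
Reserves = 5,120/445 = 11.5 months.
Option A: score 631 ≥ 620; DTI 48.4% ≤ 50%; LTV 66.3% ≤ 110% → qualifies.
Option B: score 631 < 640; DTI 48.4% > 38%; LTV 66.3% ≤ 100%; employment 84 ≥ 24 mo; reserves 11.5 ≥ 6 mo → does not qualify.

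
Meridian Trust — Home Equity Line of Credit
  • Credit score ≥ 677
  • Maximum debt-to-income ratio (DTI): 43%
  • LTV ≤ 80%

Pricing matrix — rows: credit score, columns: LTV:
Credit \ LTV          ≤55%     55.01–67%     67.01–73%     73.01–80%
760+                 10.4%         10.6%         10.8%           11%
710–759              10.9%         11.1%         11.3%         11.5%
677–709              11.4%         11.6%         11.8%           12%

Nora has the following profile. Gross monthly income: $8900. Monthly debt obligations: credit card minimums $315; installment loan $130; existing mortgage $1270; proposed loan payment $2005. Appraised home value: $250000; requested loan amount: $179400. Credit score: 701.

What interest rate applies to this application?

11.8%

Credit score 701 ≥ 677; Total monthly debts = (315 + 130 + 1,270 + 2,005) = 3,720. Debt-to-income = 3,720/8,900 = 41.8% — meets 43% limit
LTV = 179,400/250,000 = 71.8% ≤ 80%
Credit 701 → row 677–709; LTV 71.8% → column 67.01–73%. Grid cell → 11.8%.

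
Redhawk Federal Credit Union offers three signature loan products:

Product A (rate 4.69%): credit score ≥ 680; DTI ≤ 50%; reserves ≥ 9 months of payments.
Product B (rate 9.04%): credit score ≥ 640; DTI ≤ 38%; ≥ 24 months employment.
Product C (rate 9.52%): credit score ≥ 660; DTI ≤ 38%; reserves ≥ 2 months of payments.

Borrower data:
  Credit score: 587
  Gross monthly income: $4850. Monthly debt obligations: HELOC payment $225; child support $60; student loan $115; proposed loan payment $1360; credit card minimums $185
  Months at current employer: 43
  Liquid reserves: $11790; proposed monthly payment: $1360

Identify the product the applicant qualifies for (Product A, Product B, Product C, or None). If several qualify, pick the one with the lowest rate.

Total debts = (225 + 60 + 115 + 1,360 + 185) = 1,945; DTI = 1,945/4,850 = 40.1%.
Reserves = 11,790/1,360 = 8.7 months.
Product A: score 587 < 680; DTI 40.1% ≤ 50%; reserves 8.7 < 9 mo → does not qualify.
Product B: score 587 < 640; DTI 40.1% > 38%; employment 43 ≥ 24 mo → does not qualify.
Product C: score 587 < 660; DTI 40.1% > 38%; reserves 8.7 ≥ 2 mo → does not qualify.

None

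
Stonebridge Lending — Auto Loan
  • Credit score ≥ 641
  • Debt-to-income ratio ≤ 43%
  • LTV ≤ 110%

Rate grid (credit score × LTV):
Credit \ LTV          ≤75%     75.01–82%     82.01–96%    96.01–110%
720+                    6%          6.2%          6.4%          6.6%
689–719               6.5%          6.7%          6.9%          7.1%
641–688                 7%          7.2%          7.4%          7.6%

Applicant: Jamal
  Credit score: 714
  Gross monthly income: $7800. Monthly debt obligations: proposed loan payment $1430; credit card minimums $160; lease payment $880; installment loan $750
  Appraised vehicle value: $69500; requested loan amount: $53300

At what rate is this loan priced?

6.7%

Credit score 714 ≥ 641; Total monthly debts = (1,430 + 160 + 880 + 750) = 3,220. DTI: 3,220 ÷ 7,800 = 41.3%, within the 43% cap
LTV = 53,300/69,500 = 76.7% ≤ 110%
Credit 714 → row 689–719; LTV 76.7% → column 75.01–82%. Grid cell → 6.7%.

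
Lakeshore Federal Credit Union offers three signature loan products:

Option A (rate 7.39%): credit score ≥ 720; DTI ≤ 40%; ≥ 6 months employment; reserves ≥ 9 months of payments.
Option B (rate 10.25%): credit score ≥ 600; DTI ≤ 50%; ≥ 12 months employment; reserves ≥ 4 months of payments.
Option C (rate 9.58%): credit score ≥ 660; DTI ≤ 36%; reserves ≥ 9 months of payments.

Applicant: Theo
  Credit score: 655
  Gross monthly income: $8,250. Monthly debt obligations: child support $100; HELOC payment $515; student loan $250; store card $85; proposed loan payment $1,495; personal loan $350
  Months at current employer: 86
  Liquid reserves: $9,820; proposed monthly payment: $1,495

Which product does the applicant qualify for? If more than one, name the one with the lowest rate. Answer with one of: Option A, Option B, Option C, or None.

Total debts = (100 + 515 + 250 + 85 + 1,495 + 350) = 2,795; DTI = 2,795/8,250 = 33.9%.
Reserves = 9,820/1,495 = 6.6 months.
Option A: score 655 < 720; DTI 33.9% ≤ 40%; employment 86 ≥ 6 mo; reserves 6.6 < 9 mo → does not qualify.
Option B: score 655 ≥ 600; DTI 33.9% ≤ 50%; employment 86 ≥ 12 mo; reserves 6.6 ≥ 4 mo → qualifies.
Option C: score 655 < 660; DTI 33.9% ≤ 36%; reserves 6.6 < 9 mo → does not qualify.

Option B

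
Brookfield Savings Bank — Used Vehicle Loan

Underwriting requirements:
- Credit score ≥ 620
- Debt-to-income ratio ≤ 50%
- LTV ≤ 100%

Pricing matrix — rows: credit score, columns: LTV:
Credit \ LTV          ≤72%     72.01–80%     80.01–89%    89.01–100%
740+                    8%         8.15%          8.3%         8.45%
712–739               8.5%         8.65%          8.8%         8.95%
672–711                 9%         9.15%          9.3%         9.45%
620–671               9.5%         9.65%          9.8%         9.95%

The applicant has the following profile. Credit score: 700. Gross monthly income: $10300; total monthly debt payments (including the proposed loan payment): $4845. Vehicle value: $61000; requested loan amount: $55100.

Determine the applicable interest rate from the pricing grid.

9.45%

Credit score 700 ≥ 620; DTI: 4,845 ÷ 10,300 = 47%, within the 50% cap
LTV = 55,100/61,000 = 90.3% ≤ 100%
Credit 700 → row 672–711; LTV 90.3% → column 89.01–100%. Grid cell → 9.45%.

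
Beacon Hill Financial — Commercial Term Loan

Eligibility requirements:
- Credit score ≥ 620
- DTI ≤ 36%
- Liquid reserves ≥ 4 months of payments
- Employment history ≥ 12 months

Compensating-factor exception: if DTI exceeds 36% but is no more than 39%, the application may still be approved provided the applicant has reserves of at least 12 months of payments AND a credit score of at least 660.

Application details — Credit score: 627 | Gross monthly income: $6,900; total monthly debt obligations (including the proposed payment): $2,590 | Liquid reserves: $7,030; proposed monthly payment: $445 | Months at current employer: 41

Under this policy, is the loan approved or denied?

Denied

Credit score 627 ≥ 620 (meets base)
DTI = 2,590/6,900 = 37.5% > 36% — standard DTI limit exceeded.
Reserves = 7,030/445 = 15.8 months ≥ 4
Employment 41 ≥ 12 months
37.5% falls in the override range (36%–39%), so the compensating-factor test applies.
Reserves 15.8 ≥ 12 months; credit score 627 < 660.
Compensating-factor requirement not fully met.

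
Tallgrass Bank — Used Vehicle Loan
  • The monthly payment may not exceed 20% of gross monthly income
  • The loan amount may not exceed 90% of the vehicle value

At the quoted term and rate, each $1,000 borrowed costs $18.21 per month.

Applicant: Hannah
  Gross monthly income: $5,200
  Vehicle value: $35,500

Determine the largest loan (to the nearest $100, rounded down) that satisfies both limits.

Payment cap: 20% × $5,200 = $1,040/month.
At $18.21 per $1,000, that supports 1,040/18.21 × 1,000 ≈ $57,111 → $57,100.
LTV cap: 90% × $35,500 = $31,950 → $31,900.
Binding constraint: loan-to-value.

$31,900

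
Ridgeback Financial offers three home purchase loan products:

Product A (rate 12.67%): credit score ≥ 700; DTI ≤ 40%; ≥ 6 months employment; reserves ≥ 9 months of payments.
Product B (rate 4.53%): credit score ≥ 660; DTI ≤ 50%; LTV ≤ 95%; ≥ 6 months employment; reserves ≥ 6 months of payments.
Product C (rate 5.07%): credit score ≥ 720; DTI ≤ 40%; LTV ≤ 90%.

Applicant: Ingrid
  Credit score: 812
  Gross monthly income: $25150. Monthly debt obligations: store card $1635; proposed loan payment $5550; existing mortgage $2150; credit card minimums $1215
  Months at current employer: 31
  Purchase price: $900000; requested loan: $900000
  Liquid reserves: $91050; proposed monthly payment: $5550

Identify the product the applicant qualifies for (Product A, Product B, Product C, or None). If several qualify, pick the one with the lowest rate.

Total debts = (1,635 + 5,550 + 2,150 + 1,215) = 10,550; DTI = 10,550/25,150 = 41.9%.
LTV = 900,000/900,000 = 100%.
Reserves = 91,050/5,550 = 16.4 months.
Product A: score 812 ≥ 700; DTI 41.9% > 40%; employment 31 ≥ 6 mo; reserves 16.4 ≥ 9 mo → does not qualify.
Product B: score 812 ≥ 660; DTI 41.9% ≤ 50%; LTV 100% > 95%; employment 31 ≥ 6 mo; reserves 16.4 ≥ 6 mo → does not qualify.
Product C: score 812 ≥ 720; DTI 41.9% > 40%; LTV 100% > 90% → does not qualify.

None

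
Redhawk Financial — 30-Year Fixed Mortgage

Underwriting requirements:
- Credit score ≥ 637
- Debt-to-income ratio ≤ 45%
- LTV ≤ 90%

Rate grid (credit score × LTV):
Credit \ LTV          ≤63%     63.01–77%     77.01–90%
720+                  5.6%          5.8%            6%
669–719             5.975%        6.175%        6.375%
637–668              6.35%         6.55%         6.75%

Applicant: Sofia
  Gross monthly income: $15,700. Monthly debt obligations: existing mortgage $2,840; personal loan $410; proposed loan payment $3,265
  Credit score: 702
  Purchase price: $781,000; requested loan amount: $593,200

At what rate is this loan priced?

6.175%

Credit score 702 ≥ 637; Total monthly debts = (2,840 + 410 + 3,265) = 6,515. DTI: 6,515 ÷ 15,700 = 41.5%, within the 45% cap
Loan-to-value = 593,200/781,000 = 76% — pass (90% max)
Row: 702 falls in 669–719. Column: 76% falls in 63.01–77%. Rate = 6.175%.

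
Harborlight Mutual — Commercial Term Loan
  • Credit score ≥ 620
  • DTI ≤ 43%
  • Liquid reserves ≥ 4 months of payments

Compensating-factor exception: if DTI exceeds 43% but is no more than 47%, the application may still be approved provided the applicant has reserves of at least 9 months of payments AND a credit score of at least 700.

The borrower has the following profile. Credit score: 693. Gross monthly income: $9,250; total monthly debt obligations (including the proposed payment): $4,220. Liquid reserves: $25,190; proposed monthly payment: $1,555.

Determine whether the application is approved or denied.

Credit score 693 ≥ 620 (meets base)
DTI: 4,220 ÷ 9,250 = 45.6%, over the 43% base limit.
Liquid reserves cover 25,190/1,555 = 16.2 months — ≥ 4 required
45.6% falls in the override range (43%–47%), so the compensating-factor test applies.
Reserves 16.2 ≥ 9 months; credit score 693 < 700.
Compensating-factor requirement not fully met.

Denied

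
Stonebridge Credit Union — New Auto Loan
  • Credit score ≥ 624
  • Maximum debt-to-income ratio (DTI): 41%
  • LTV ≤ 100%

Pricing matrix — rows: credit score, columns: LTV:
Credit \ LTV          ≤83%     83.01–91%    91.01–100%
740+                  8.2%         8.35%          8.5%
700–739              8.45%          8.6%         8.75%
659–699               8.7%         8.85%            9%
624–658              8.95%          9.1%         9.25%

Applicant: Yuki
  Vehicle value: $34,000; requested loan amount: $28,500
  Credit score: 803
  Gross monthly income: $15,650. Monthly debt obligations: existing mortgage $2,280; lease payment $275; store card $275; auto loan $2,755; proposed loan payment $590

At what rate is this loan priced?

Credit score 803 ≥ 624; Total monthly debts = (2,280 + 275 + 275 + 2,755 + 590) = 6,175. DTI = 6,175/15,650 = 39.5% ≤ 41%
Loan-to-value = 28,500/34,000 = 83.8% — pass (100% max)
Score 803 is in the 740+ band; LTV 83.8% is in the 83.01–91% band → 8.35%.

8.35%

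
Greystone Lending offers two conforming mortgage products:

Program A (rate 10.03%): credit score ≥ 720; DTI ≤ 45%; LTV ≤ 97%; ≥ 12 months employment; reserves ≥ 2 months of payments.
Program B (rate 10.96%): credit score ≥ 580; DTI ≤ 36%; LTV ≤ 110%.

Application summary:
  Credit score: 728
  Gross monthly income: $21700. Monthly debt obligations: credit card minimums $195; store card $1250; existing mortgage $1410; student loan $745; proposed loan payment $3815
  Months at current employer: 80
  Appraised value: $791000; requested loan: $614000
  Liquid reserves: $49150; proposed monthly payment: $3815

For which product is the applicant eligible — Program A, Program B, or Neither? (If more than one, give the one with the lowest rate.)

Total debts = (195 + 1,250 + 1,410 + 745 + 3,815) = 7,415; DTI = 7,415/21,700 = 34.2%.
LTV = 614,000/791,000 = 77.6%.
Reserves = 49,150/3,815 = 12.9 months.
Program A: score 728 ≥ 720; DTI 34.2% ≤ 45%; LTV 77.6% ≤ 97%; employment 80 ≥ 12 mo; reserves 12.9 ≥ 2 mo → qualifies.
Program B: score 728 ≥ 580; DTI 34.2% ≤ 36%; LTV 77.6% ≤ 110% → qualifies.
Qualifying: Program A, Program B. Lowest rate is 10.03% → Program A.

Program A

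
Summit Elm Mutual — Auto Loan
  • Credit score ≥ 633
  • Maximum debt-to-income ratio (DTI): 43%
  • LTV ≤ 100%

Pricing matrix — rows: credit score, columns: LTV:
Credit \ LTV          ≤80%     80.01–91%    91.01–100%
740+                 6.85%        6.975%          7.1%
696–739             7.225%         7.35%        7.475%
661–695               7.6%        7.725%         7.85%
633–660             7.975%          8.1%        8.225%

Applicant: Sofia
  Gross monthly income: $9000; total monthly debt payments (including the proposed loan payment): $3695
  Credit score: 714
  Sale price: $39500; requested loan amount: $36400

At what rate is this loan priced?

7.475%

Credit score 714 ≥ 633; DTI: 3,695 ÷ 9,000 = 41.1%, within the 43% cap
LTV = 36,400/39,500 = 92.2% ≤ 100%
Row: 714 falls in 696–739. Column: 92.2% falls in 91.01–100%. Rate = 7.475%.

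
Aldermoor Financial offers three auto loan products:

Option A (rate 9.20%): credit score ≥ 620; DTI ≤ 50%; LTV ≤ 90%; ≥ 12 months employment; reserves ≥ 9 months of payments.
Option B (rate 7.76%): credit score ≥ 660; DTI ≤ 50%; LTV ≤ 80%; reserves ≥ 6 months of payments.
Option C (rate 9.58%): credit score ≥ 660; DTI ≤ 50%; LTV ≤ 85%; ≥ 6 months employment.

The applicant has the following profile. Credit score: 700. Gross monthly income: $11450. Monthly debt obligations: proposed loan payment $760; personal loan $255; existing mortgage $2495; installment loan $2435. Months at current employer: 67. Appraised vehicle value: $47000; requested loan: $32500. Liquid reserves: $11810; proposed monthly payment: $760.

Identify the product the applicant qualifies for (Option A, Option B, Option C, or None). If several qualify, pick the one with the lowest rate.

None

Total debts = (760 + 255 + 2,495 + 2,435) = 5,945; DTI = 5,945/11,450 = 51.9%.
LTV = 32,500/47,000 = 69.1%.
Reserves = 11,810/760 = 15.5 months.
Option A: score 700 ≥ 620; DTI 51.9% > 50%; LTV 69.1% ≤ 90%; employment 67 ≥ 12 mo; reserves 15.5 ≥ 9 mo → does not qualify.
Option B: score 700 ≥ 660; DTI 51.9% > 50%; LTV 69.1% ≤ 80%; reserves 15.5 ≥ 6 mo → does not qualify.
Option C: score 700 ≥ 660; DTI 51.9% > 50%; LTV 69.1% ≤ 85%; employment 67 ≥ 6 mo → does not qualify.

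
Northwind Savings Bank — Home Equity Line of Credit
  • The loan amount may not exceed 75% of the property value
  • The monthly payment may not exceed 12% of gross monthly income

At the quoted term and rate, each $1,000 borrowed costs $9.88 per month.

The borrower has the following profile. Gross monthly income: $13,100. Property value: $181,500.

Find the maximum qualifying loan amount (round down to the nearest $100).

Payment cap: 12% × $13,100 = $1,572/month.
At $9.88 per $1,000, that supports 1,572/9.88 × 1,000 ≈ $159,109 → $159,100.
LTV cap: 75% × $181,500 = $136,125 → $136,100.
Binding constraint: loan-to-value.

$136,100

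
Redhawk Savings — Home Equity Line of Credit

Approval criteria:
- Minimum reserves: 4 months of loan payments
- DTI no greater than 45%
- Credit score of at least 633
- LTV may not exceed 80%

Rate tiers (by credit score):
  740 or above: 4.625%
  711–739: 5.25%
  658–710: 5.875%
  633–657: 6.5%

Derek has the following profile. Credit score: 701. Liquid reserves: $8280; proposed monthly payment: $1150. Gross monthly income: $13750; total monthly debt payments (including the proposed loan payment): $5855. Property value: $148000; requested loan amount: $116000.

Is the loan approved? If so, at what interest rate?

Approved at 5.875%

Credit score 701 ≥ 633 (meets minimum)
DTI = 5,855/13,750 = 42.6% ≤ 45%
LTV: 116,000 ÷ 148,000 = 78.4%, within 80% cap
Reserves = 8,280/1,150 = 7.2 months ≥ 4
All requirements met. Score 701 falls in the 658–710 tier → 5.875%.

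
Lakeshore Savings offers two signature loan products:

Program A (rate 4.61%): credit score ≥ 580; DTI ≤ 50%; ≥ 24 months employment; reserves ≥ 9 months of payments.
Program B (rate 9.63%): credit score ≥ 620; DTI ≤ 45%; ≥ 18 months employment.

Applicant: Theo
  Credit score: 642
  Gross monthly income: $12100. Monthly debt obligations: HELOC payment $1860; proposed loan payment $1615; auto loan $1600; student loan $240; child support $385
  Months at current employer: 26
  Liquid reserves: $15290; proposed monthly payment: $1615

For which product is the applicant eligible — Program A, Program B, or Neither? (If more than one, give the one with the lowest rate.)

Program A

Total debts = (1,860 + 1,615 + 1,600 + 240 + 385) = 5,700; DTI = 5,700/12,100 = 47.1%.
Reserves = 15,290/1,615 = 9.5 months.
Program A: score 642 ≥ 580; DTI 47.1% ≤ 50%; employment 26 ≥ 24 mo; reserves 9.5 ≥ 9 mo → qualifies.
Program B: score 642 ≥ 620; DTI 47.1% > 45%; employment 26 ≥ 18 mo → does not qualify.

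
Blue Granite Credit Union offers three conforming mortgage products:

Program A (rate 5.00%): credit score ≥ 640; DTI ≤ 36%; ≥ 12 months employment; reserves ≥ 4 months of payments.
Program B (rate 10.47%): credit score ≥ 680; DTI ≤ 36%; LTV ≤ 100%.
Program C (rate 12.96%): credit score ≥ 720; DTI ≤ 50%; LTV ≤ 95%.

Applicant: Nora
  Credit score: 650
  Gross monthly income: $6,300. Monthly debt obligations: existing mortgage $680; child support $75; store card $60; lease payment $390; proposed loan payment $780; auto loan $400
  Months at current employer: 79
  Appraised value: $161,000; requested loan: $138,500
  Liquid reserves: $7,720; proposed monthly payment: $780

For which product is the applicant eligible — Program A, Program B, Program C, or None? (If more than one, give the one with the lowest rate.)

None

Total debts = (680 + 75 + 60 + 390 + 780 + 400) = 2,385; DTI = 2,385/6,300 = 37.9%.
LTV = 138,500/161,000 = 86%.
Reserves = 7,720/780 = 9.9 months.
Program A: score 650 ≥ 640; DTI 37.9% > 36%; employment 79 ≥ 12 mo; reserves 9.9 ≥ 4 mo → does not qualify.
Program B: score 650 < 680; DTI 37.9% > 36%; LTV 86% ≤ 100% → does not qualify.
Program C: score 650 < 720; DTI 37.9% ≤ 50%; LTV 86% ≤ 95% → does not qualify.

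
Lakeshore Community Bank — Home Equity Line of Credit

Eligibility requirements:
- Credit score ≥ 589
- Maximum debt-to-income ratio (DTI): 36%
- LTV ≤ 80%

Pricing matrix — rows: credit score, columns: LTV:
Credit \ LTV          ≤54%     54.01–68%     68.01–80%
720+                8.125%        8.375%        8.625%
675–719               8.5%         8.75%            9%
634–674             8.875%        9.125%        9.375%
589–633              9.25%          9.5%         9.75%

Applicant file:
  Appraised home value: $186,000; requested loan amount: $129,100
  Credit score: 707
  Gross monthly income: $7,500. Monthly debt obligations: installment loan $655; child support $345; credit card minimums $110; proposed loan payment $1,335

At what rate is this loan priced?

9%

Credit score 707 ≥ 589; Total monthly debts = (655 + 345 + 110 + 1,335) = 2,445. DTI: 2,445 ÷ 7,500 = 32.6%, within the 36% cap
Loan-to-value = 129,100/186,000 = 69.4% — pass (80% max)
Score 707 is in the 675–719 band; LTV 69.4% is in the 68.01–80% band → 9%.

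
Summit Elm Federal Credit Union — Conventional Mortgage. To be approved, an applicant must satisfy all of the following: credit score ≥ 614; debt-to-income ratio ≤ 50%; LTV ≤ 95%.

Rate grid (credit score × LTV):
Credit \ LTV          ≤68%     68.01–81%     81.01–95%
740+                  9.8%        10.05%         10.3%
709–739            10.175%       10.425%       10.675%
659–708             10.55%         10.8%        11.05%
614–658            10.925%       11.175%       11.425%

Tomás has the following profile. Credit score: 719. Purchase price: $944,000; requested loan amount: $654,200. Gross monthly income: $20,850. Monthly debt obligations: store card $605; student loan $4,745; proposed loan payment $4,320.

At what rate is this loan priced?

Credit score 719 ≥ 614; Total monthly debts = (605 + 4,745 + 4,320) = 9,670. DTI: 9,670 ÷ 20,850 = 46.4%, within the 50% cap
LTV: 654,200 ÷ 944,000 = 69.3%, within 95% cap
Row: 719 falls in 709–739. Column: 69.3% falls in 68.01–81%. Rate = 10.425%.

10.425%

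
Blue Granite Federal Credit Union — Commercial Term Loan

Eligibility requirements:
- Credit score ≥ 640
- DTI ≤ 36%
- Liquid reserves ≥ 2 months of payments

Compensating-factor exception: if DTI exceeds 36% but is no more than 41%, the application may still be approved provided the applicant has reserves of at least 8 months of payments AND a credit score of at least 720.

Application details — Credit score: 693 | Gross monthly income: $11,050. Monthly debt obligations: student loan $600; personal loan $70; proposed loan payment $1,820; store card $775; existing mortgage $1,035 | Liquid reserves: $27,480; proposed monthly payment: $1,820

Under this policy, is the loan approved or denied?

Denied

Credit score 693 ≥ 640 (meets base)
Total debts = (600 + 70 + 1,820 + 775 + 1,035) = 4,300. DTI = 4,300/11,050 = 38.9% > 36% — standard DTI limit exceeded.
Reserves: 27,480 ÷ 1,820 = 15.1 months (meets 2-month minimum)
DTI 38.9% is within the 36%–41% exception band; checking compensating factors.
Override check — reserves: 15.1 mo (ok); score: 693 (below 720).
Override conditions not both satisfied; exception does not apply.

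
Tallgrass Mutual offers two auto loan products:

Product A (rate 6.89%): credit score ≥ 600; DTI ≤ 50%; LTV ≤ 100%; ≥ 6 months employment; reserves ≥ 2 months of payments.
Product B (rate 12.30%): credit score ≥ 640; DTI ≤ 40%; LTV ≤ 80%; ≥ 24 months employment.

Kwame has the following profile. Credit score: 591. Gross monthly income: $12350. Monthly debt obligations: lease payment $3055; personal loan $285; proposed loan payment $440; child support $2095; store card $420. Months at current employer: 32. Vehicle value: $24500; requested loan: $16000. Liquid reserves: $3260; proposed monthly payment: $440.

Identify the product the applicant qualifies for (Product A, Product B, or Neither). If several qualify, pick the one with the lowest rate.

Neither

Total debts = (3,055 + 285 + 440 + 2,095 + 420) = 6,295; DTI = 6,295/12,350 = 51%.
LTV = 16,000/24,500 = 65.3%.
Reserves = 3,260/440 = 7.4 months.
Product A: score 591 < 600; DTI 51% > 50%; LTV 65.3% ≤ 100%; employment 32 ≥ 6 mo; reserves 7.4 ≥ 2 mo → does not qualify.
Product B: score 591 < 640; DTI 51% > 40%; LTV 65.3% ≤ 80%; employment 32 ≥ 24 mo → does not qualify.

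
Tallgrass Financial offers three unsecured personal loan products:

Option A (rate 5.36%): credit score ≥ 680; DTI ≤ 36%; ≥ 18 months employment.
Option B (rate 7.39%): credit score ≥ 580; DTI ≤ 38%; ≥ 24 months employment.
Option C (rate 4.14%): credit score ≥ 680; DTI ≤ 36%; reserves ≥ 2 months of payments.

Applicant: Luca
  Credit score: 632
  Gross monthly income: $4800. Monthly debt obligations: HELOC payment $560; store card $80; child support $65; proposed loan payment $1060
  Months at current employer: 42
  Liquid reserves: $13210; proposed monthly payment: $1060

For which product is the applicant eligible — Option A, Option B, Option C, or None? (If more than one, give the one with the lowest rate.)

Option B

Total debts = (560 + 80 + 65 + 1,060) = 1,765; DTI = 1,765/4,800 = 36.8%.
Reserves = 13,210/1,060 = 12.5 months.
Option A: score 632 < 680; DTI 36.8% > 36%; employment 42 ≥ 18 mo → does not qualify.
Option B: score 632 ≥ 580; DTI 36.8% ≤ 38%; employment 42 ≥ 24 mo → qualifies.
Option C: score 632 < 680; DTI 36.8% > 36%; reserves 12.5 ≥ 2 mo → does not qualify.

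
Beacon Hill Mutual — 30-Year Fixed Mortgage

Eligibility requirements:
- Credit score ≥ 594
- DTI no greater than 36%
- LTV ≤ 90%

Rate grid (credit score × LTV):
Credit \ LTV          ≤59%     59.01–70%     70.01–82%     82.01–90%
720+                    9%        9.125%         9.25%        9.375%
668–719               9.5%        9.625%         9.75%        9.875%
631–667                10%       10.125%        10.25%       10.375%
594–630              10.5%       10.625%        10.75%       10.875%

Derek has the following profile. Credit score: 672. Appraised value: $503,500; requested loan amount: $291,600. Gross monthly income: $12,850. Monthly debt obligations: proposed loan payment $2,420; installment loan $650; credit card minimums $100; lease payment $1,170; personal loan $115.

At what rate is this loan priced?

9.5%

Credit score 672 ≥ 594; Total monthly debts = (2,420 + 650 + 100 + 1,170 + 115) = 4,455. Debt-to-income = 4,455/12,850 = 34.7% — meets 36% limit
Loan-to-value = 291,600/503,500 = 57.9% — pass (90% max)
Credit 672 → row 668–719; LTV 57.9% → column ≤59%. Grid cell → 9.5%.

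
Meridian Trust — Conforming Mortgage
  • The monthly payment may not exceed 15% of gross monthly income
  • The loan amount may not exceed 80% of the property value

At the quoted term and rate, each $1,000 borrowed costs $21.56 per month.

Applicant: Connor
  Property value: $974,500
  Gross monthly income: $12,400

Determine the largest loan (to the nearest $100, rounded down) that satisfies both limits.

$86,200

Payment cap: 15% × $12,400 = $1,860/month.
At $21.56 per $1,000, that supports 1,860/21.56 × 1,000 ≈ $86,270 → $86,200.
LTV cap: 80% × $974,500 = $779,600 → $779,600.
Binding constraint: payment-to-income.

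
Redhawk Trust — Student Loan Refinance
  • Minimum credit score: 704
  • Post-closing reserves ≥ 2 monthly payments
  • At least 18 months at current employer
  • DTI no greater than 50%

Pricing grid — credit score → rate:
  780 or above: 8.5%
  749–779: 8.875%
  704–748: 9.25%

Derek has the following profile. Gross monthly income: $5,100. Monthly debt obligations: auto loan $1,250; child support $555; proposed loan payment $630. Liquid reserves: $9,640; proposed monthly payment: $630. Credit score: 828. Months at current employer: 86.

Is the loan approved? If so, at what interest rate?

Credit score 828 ≥ 704 (meets minimum)
Employment 86 ≥ 18 months
Total monthly debts = (1,250 + 555 + 630) = 2,435. Debt-to-income = 2,435/5,100 = 47.7% — meets 50% limit
Liquid reserves cover 9,640/630 = 15.3 months — ≥ 2 required
All requirements met. Score 828 falls in the 780 or above tier → 8.5%.

Approved at 8.5%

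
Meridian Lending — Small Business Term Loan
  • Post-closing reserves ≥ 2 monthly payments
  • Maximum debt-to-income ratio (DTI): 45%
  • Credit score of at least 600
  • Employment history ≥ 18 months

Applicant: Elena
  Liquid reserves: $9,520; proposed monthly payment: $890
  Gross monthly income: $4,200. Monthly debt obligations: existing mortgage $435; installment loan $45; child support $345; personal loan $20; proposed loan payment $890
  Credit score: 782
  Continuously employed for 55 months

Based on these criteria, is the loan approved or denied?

Approved

Liquid reserves cover 9,520/890 = 10.7 months — ≥ 2 required
Total monthly debts = (435 + 45 + 345 + 20 + 890) = 1,735. DTI: 1,735 ÷ 4,200 = 41.3%, within the 45% cap
Credit score 782 ≥ 600 (meets)
Employment 55 ≥ 18 months
All criteria satisfied.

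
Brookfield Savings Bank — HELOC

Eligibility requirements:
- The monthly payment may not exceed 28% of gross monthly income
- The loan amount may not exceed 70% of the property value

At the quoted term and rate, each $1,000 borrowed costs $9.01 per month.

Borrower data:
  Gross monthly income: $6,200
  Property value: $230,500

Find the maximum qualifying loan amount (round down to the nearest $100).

Payment cap: 28% × $6,200 = $1,736/month.
At $9.01 per $1,000, that supports 1,736/9.01 × 1,000 ≈ $192,674 → $192,600.
LTV cap: 70% × $230,500 = $161,350 → $161,300.
Binding constraint: loan-to-value.

$161,300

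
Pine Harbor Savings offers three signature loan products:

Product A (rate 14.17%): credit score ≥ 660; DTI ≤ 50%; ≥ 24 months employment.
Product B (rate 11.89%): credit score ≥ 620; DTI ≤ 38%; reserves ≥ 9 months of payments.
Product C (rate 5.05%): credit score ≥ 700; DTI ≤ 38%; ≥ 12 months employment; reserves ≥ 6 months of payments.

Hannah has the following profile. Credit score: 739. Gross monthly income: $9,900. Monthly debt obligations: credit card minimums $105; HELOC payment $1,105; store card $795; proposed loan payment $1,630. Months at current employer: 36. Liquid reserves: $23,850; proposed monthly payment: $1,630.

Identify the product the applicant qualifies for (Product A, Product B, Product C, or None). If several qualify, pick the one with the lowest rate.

Total debts = (105 + 1,105 + 795 + 1,630) = 3,635; DTI = 3,635/9,900 = 36.7%.
Reserves = 23,850/1,630 = 14.6 months.
Product A: score 739 ≥ 660; DTI 36.7% ≤ 50%; employment 36 ≥ 24 mo → qualifies.
Product B: score 739 ≥ 620; DTI 36.7% ≤ 38%; reserves 14.6 ≥ 9 mo → qualifies.
Product C: score 739 ≥ 700; DTI 36.7% ≤ 38%; employment 36 ≥ 12 mo; reserves 14.6 ≥ 6 mo → qualifies.
Qualifying: Product A, Product B, Product C. Lowest rate is 5.05% → Product C.

Product C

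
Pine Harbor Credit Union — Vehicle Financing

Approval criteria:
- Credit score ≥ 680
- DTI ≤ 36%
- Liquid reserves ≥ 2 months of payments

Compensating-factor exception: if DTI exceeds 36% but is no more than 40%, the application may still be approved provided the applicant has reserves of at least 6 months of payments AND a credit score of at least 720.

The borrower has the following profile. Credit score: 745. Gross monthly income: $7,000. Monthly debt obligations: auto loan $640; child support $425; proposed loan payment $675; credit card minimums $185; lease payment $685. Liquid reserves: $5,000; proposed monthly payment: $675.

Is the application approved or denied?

Approved

Credit score 745 ≥ 680 (meets base)
Total debts = (640 + 425 + 675 + 185 + 685) = 2,610. DTI = 2,610/7,000 = 37.3% > 36% — standard DTI limit exceeded.
Reserves = 5,000/675 = 7.4 months ≥ 2
37.3% falls in the override range (36%–40%), so the compensating-factor test applies.
Reserves 7.4 ≥ 6 months; credit score 745 ≥ 720.
Both override conditions satisfied; DTI exception granted.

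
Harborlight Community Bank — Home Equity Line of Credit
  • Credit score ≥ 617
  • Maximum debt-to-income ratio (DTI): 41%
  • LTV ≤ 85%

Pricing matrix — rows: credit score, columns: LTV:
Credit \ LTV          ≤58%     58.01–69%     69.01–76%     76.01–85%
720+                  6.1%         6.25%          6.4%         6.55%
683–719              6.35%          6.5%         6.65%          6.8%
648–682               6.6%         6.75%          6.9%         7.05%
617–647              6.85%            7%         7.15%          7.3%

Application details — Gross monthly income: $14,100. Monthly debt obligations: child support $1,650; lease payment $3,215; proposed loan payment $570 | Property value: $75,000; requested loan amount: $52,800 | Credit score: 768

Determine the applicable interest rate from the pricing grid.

Credit score 768 ≥ 617; Total monthly debts = (1,650 + 3,215 + 570) = 5,435. Debt-to-income = 5,435/14,100 = 38.5% — meets 41% limit
LTV: 52,800 ÷ 75,000 = 70.4%, within 85% cap
Credit 768 → row 720+; LTV 70.4% → column 69.01–76%. Grid cell → 6.4%.

6.4%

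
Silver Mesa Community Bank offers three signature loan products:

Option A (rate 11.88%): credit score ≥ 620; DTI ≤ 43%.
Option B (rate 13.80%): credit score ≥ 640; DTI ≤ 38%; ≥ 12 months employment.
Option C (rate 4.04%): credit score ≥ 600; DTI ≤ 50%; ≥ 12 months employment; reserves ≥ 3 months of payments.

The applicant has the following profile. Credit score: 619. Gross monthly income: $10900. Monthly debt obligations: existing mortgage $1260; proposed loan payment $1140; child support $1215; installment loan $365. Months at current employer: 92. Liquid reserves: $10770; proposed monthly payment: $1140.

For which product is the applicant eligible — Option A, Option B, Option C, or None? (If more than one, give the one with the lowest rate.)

Total debts = (1,260 + 1,140 + 1,215 + 365) = 3,980; DTI = 3,980/10,900 = 36.5%.
Reserves = 10,770/1,140 = 9.4 months.
Option A: score 619 < 620; DTI 36.5% ≤ 43% → does not qualify.
Option B: score 619 < 640; DTI 36.5% ≤ 38%; employment 92 ≥ 12 mo → does not qualify.
Option C: score 619 ≥ 600; DTI 36.5% ≤ 50%; employment 92 ≥ 12 mo; reserves 9.4 ≥ 3 mo → qualifies.

Option C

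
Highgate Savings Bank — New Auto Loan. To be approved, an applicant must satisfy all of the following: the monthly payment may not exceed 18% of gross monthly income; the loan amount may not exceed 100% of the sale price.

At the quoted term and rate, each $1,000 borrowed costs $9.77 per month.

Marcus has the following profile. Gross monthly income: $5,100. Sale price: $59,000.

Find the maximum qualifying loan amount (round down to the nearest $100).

Payment cap: 18% × $5,100 = $918/month.
At $9.77 per $1,000, that supports 918/9.77 × 1,000 ≈ $93,961 → $93,900.
LTV cap: 100% × $59,000 = $59,000 → $59,000.
Binding constraint: loan-to-value.

$59,000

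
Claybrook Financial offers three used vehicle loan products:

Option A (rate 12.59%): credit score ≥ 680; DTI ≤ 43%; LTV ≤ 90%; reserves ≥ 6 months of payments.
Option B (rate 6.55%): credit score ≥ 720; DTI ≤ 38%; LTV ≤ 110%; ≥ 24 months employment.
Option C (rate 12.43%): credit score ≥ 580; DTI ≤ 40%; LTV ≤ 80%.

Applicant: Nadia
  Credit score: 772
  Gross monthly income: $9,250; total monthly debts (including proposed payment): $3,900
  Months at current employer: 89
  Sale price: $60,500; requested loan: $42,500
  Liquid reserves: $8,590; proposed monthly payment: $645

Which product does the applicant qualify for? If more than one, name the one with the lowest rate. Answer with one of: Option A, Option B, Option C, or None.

Option A

DTI = 3,900/9,250 = 42.2%.
LTV = 42,500/60,500 = 70.2%.
Reserves = 8,590/645 = 13.3 months.
Option A: score 772 ≥ 680; DTI 42.2% ≤ 43%; LTV 70.2% ≤ 90%; reserves 13.3 ≥ 6 mo → qualifies.
Option B: score 772 ≥ 720; DTI 42.2% > 38%; LTV 70.2% ≤ 110%; employment 89 ≥ 24 mo → does not qualify.
Option C: score 772 ≥ 580; DTI 42.2% > 40%; LTV 70.2% ≤ 80% → does not qualify.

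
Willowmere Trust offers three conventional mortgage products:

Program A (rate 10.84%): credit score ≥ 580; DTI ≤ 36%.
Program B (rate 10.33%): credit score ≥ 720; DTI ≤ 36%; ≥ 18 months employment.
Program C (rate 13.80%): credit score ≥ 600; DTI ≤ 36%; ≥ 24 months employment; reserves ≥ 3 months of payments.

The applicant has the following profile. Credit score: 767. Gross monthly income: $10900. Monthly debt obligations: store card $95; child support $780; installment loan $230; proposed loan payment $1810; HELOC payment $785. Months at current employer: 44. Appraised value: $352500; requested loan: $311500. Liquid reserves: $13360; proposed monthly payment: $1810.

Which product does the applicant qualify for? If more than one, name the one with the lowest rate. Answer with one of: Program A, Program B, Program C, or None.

Program B

Total debts = (95 + 780 + 230 + 1,810 + 785) = 3,700; DTI = 3,700/10,900 = 33.9%.
LTV = 311,500/352,500 = 88.4%.
Reserves = 13,360/1,810 = 7.4 months.
Program A: score 767 ≥ 580; DTI 33.9% ≤ 36% → qualifies.
Program B: score 767 ≥ 720; DTI 33.9% ≤ 36%; employment 44 ≥ 18 mo → qualifies.
Program C: score 767 ≥ 600; DTI 33.9% ≤ 36%; employment 44 ≥ 24 mo; reserves 7.4 ≥ 3 mo → qualifies.
Qualifying: Program A, Program B, Program C. Lowest rate is 10.33% → Program B.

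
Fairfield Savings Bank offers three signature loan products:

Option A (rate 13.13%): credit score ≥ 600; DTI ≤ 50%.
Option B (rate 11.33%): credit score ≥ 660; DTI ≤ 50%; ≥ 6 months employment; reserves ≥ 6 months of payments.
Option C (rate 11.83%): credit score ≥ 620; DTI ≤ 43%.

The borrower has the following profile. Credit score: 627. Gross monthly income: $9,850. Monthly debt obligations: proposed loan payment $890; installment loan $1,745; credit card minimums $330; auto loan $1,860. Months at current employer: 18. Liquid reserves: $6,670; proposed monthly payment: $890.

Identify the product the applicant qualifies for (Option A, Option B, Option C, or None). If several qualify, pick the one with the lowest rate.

Total debts = (890 + 1,745 + 330 + 1,860) = 4,825; DTI = 4,825/9,850 = 49%.
Reserves = 6,670/890 = 7.5 months.
Option A: score 627 ≥ 600; DTI 49% ≤ 50% → qualifies.
Option B: score 627 < 660; DTI 49% ≤ 50%; employment 18 ≥ 6 mo; reserves 7.5 ≥ 6 mo → does not qualify.
Option C: score 627 ≥ 620; DTI 49% > 43% → does not qualify.

Option A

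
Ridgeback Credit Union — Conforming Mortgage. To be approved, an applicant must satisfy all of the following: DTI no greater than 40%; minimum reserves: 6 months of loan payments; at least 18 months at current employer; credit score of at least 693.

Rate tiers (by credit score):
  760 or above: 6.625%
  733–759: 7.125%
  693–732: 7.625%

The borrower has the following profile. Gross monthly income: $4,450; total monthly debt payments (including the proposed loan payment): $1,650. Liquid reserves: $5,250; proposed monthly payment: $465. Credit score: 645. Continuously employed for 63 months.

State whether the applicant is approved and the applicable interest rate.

Denied

Credit score 645 < 693 (below minimum)
Reserves = 5,250/465 = 11.3 months ≥ 6
DTI: 1,650 ÷ 4,450 = 37.1%, within the 40% cap
Employment 63 ≥ 18 months
Not all requirements met → denied.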